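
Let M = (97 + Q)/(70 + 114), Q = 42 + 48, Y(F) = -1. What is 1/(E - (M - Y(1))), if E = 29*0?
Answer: -184/371 ≈ -0.49596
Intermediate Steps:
Q = 90
M = 187/184 (M = (97 + 90)/(70 + 114) = 187/184 ≈ 1.0163)
E = 0
1/(E - (M - Y(1))) = 1/(0 - (187/184 - 1*(-1))) = 1/(0 - (187/184 + 1)) = 1/(0 - 1*371/184) = 1/(0 - 371/184) = 1/(-371/184) = -184/371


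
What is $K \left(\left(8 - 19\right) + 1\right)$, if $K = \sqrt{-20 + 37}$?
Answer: $- 10 \sqrt{17} \approx -41.231$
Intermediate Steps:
$K = \sqrt{17} \approx 4.1231$
$K \left(\left(8 - 19\right) + 1\right) = \sqrt{17} \left(\left(8 - 19\right) + 1\right) = \sqrt{17} \left(-11 + 1\right) = \sqrt{17} \left(-10\right) = - 10 \sqrt{17}$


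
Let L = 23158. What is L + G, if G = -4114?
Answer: 19044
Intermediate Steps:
L + G = 23158 - 4114 = 19044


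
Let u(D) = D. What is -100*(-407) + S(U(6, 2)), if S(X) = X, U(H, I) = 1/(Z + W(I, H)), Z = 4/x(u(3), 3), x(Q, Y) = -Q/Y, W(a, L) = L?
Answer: 81401/2 ≈ 40701.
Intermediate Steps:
x(Q, Y) = -Q/Y
Z = -4 (Z = 4/((-1*3/3)) = 4/((-1*3*1/3)) = 4/(-1) = 4*(-1) = -4)
U(H, I) = 1/(-4 + H)
-100*(-407) + S(U(6, 2)) = -100*(-407) + 1/(-4 + 6) = 40700 + 1/2 = 81401/2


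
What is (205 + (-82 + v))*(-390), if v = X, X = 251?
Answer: -145860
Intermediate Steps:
v = 251
(205 + (-82 + v))*(-390) = (205 + (-82 + 251))*(-390) = (205 + 169)*(-390) = 374*(-390) = -145860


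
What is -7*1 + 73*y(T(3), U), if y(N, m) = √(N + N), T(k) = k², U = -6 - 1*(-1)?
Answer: -7 + 219*√2 ≈ 302.71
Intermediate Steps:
U = -5 (U = -6 + 1 = -5)
y(N, m) = √2*√N (y(N, m) = √(2*N) = √2*√N)
-7*1 + 73*y(T(3), U) = -7*1 + 73*(√2*√(3²)) = -7 + 73*(√2*√9) = -7 + 73*(√2*3) = -7 + 73*(3*√2) = -7 + 219*√2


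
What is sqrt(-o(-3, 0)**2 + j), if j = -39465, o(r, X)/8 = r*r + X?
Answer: 33*I*sqrt(41) ≈ 211.3*I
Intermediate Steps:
o(r, X) = 8*X + 8*r**2 (o(r, X) = 8*(r*r + X) = 8*(r**2 + X) = 8*(X + r**2) = 8*X + 8*r**2)
sqrt(-o(-3, 0)**2 + j) = sqrt(-(8*0 + 8*(-3)**2)**2 - 39465) = sqrt(-(0 + 8*9)**2 - 39465) = sqrt(-(0 + 72)**2 - 39465) = sqrt(-1*72**2 - 39465) = sqrt(-1*5184 - 39465) = sqrt(-5184 - 39465) = sqrt(-44649) = 33*I*sqrt(41)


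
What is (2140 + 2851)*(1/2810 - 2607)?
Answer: -36562413979/2810 ≈ -1.3012e+7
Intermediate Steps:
(2140 + 2851)*(1/2810 - 2607) = 4991*(1/2810 - 2607) = 4991*(-7325669/2810) = -36562413979/2810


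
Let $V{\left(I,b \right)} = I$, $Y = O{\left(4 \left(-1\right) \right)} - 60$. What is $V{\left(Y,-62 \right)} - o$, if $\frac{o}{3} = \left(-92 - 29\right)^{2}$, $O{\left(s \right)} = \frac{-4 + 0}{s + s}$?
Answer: $- \frac{87965}{2} \approx -43983.0$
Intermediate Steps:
$O{\left(s \right)} = - \frac{2}{s}$ ($O{\left(s \right)} = - \frac{4}{2 s} = - 4 \frac{1}{2 s} = - \frac{2}{s}$)
$Y = - \frac{119}{2}$ ($Y = - \frac{2}{4 \left(-1\right)} - 60 = - \frac{2}{-4} - 60 = \left(-2\right) \left(- \frac{1}{4}\right) - 60 = \frac{1}{2} - 60 = - \frac{119}{2} \approx -59.5$)
$o = 43923$ ($o = 3 \left(-92 - 29\right)^{2} = 3 \left(-121\right)^{2} = 3 \cdot 14641 = 43923$)
$V{\left(Y,-62 \right)} - o = - \frac{119}{2} - 43923 = - \frac{87965}{2}$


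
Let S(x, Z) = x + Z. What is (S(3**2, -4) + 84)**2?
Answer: 7921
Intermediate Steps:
S(x, Z) = Z + x
(S(3**2, -4) + 84)**2 = ((-4 + 3**2) + 84)**2 = ((-4 + 9) + 84)**2 = (5 + 84)**2 = 89**2 = 7921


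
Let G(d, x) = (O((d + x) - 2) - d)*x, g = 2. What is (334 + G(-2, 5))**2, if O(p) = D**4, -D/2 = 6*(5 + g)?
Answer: 61969144044928576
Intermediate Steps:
D = -84 (D = -12*(5 + 2) = -12*7 = -2*42 = -84)
O(p) = 49787136 (O(p) = (-84)**4 = 49787136)
G(d, x) = x*(49787136 - d) (G(d, x) = (49787136 - d)*x = x*(49787136 - d))
(334 + G(-2, 5))**2 = (334 + 5*(49787136 - 1*(-2)))**2 = (334 + 5*(49787136 + 2))**2 = (334 + 5*49787138)**2 = (334 + 248935690)**2 = 248936024**2 = 61969144044928576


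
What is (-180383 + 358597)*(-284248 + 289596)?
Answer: 953088472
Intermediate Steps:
(-180383 + 358597)*(-284248 + 289596) = 178214*5348 = 953088472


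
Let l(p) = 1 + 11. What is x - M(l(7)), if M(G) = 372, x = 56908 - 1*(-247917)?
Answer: 304453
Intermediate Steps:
x = 304825 (x = 56908 + 247917 = 304825)
l(p) = 12
x - M(l(7)) = 304825 - 1*372 = 304825 - 372 = 304453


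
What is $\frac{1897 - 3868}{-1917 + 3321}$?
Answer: $- \frac{73}{52} \approx -1.4038$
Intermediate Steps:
$\frac{1897 - 3868}{-1917 + 3321} = - \frac{1971}{1404} = \left(-1971\right) \frac{1}{1404} = - \frac{73}{52}$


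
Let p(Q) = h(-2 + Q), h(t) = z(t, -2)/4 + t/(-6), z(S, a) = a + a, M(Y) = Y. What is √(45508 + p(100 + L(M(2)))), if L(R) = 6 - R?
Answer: √45490 ≈ 213.28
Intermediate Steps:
z(S, a) = 2*a
h(t) = -1 - t/6 (h(t) = (2*(-2))/4 + t/(-6) = -4*¼ + t*(-⅙) = -1 - t/6)
p(Q) = -⅔ - Q/6 (p(Q) = -1 - (-2 + Q)/6 = -1 + (⅓ - Q/6) = -⅔ - Q/6)
√(45508 + p(100 + L(M(2)))) = √(45508 + (-⅔ - (100 + (6 - 1*2))/6)) = √(45508 + (-⅔ - (100 + (6 - 2))/6)) = √(45508 + (-⅔ - (100 + 4)/6)) = √(45508 + (-⅔ - ⅙*104)) = √(45508 + (-⅔ - 52/3)) = √(45508 - 18) = √45490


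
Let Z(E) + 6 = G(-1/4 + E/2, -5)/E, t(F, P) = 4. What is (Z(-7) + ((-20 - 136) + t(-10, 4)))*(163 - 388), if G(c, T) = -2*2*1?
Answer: 247950/7 ≈ 35421.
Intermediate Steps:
G(c, T) = -4 (G(c, T) = -4*1 = -4)
Z(E) = -6 - 4/E
(Z(-7) + ((-20 - 136) + t(-10, 4)))*(163 - 388) = ((-6 - 4/(-7)) + ((-20 - 136) + 4))*(163 - 388) = ((-6 - 4*(-⅐)) + (-156 + 4))*(-225) = ((-6 + 4/7) - 152)*(-225) = (-38/7 - 152)*(-225) = -1102/7*(-225) = 247950/7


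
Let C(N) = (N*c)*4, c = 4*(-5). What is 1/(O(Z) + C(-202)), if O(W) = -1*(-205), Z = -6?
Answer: 1/16365 ≈ 6.1106e-5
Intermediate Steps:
c = -20
O(W) = 205
C(N) = -80*N (C(N) = (N*(-20))*4 = -20*N*4 = -80*N)
1/(O(Z) + C(-202)) = 1/(205 - 80*(-202)) = 1/(205 + 16160) = 1/16365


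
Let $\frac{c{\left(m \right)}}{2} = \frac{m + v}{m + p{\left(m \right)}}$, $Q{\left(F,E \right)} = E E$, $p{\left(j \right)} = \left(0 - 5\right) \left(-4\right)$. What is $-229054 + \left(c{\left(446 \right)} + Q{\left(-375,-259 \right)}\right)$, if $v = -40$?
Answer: $- \frac{37739303}{233} \approx -1.6197 \cdot 10^{5}$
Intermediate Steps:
$p{\left(j \right)} = 20$ ($p{\left(j \right)} = \left(-5\right) \left(-4\right) = 20$)
$Q{\left(F,E \right)} = E^{2}$
$c{\left(m \right)} = \frac{2 \left(-40 + m\right)}{20 + m}$ ($c{\left(m \right)} = 2 \frac{m - 40}{m + 20} = 2 \frac{-40 + m}{20 + m} = \frac{2 \left(-40 + m\right)}{20 + m}$)
$-229054 + \left(c{\left(446 \right)} + Q{\left(-375,-259 \right)}\right) = -229054 + \left(\frac{2 \left(-40 + 446\right)}{20 + 446} + \left(-259\right)^{2}\right) = -229054 + \left(2 \cdot \frac{1}{466} \cdot 406 + 67081\right) = -229054 + \left(\frac{406}{233} + 67081\right) = -229054 + \frac{15630279}{233} = - \frac{37739303}{233}$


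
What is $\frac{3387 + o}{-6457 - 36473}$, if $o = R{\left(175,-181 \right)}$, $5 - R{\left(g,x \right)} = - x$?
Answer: $- \frac{3211}{42930} \approx -0.074796$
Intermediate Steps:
$R{\left(g,x \right)} = 5 + x$ ($R{\left(g,x \right)} = 5 - - x = 5 + x$)
$o = -176$ ($o = 5 - 181 = -176$)
$\frac{3387 + o}{-6457 - 36473} = \frac{3387 - 176}{-6457 - 36473} = \frac{3211}{-42930} = 3211 \left(- \frac{1}{42930}\right) = - \frac{3211}{42930}$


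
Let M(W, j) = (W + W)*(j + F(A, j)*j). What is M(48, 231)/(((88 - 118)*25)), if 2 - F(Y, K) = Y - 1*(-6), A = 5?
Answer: 29568/125 ≈ 236.54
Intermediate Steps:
F(Y, K) = -4 - Y (F(Y, K) = 2 - (Y - 1*(-6)) = 2 - (Y + 6) = 2 - (6 + Y) = 2 + (-6 - Y) = -4 - Y)
M(W, j) = -16*W*j (M(W, j) = (W + W)*(j + (-4 - 1*5)*j) = (2*W)*(j + (-4 - 5)*j) = (2*W)*(j - 9*j) = (2*W)*(-8*j) = -16*W*j)
M(48, 231)/(((88 - 118)*25)) = (-16*48*231)/(((88 - 118)*25)) = -177408/((-30*25)) = -177408/(-750) = -177408*(-1/750) = 29568/125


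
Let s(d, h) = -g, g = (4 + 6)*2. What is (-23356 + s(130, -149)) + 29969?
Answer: 6593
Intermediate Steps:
g = 20 (g = 10*2 = 20)
s(d, h) = -20 (s(d, h) = -1*20 = -20)
(-23356 + s(130, -149)) + 29969 = (-23356 - 20) + 29969 = -23376 + 29969 = 6593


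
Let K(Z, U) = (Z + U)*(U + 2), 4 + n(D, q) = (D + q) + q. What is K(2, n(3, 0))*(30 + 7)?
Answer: 37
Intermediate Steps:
n(D, q) = -4 + D + 2*q (n(D, q) = -4 + ((D + q) + q) = -4 + (D + 2*q) = -4 + D + 2*q)
K(Z, U) = (2 + U)*(U + Z) (K(Z, U) = (U + Z)*(2 + U) = (2 + U)*(U + Z))
K(2, n(3, 0))*(30 + 7) = ((-4 + 3 + 2*0)**2 + 2*(-4 + 3 + 2*0) + 2*2 + (-4 + 3 + 2*0)*2)*(30 + 7) = ((-4 + 3 + 0)**2 + 2*(-4 + 3 + 0) + 4 + (-4 + 3 + 0)*2)*37 = ((-1)**2 + 2*(-1) + 4 - 1*2)*37 = (1 - 2 + 4 - 2)*37 = 1*37 = 37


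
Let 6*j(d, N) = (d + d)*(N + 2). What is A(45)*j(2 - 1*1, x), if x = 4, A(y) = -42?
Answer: -84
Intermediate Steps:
j(d, N) = d*(2 + N)/3 (j(d, N) = ((d + d)*(N + 2))/6 = ((2*d)*(2 + N))/6 = (2*d*(2 + N))/6 = d*(2 + N)/3)
A(45)*j(2 - 1*1, x) = -14*(2 - 1*1)*(2 + 4) = -14*(2 - 1)*6 = -14*6 = -42*2 = -84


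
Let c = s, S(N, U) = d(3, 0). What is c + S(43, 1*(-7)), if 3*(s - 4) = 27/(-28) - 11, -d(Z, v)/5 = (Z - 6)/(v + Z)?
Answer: 421/84 ≈ 5.0119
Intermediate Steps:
d(Z, v) = -5*(-6 + Z)/(Z + v) (d(Z, v) = -5*(Z - 6)/(v + Z) = -5*(-6 + Z)/(Z + v))
S(N, U) = 5 (S(N, U) = 5*(6 - 1*3)/(3 + 0) = 5*(6 - 3)/3 = 5*(⅓)*3 = 5)
s = 1/84 (s = 4 + (27/(-28) - 11)/3 = 4 + (-1/28*27 - 11)/3 = 4 + (-27/28 - 11)/3 = 4 + (⅓)*(-335/28) = 4 - 335/84 = 1/84 ≈ 0.011905)
c = 1/84 ≈ 0.011905
c + S(43, 1*(-7)) = 1/84 + 5 = 421/84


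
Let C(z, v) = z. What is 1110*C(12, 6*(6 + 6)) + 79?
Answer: 13399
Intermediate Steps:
1110*C(12, 6*(6 + 6)) + 79 = 1110*12 + 79 = 13320 + 79 = 13399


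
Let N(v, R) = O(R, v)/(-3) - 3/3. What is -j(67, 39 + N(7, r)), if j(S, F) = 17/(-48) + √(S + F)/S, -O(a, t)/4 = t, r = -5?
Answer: 17/48 - 7*√21/201 ≈ 0.19457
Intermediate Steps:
O(a, t) = -4*t
N(v, R) = -1 + 4*v/3 (N(v, R) = -4*v/(-3) - 3/3 = -4*v*(-⅓) - 3*⅓ = 4*v/3 - 1 = -1 + 4*v/3)
j(S, F) = -17/48 + √(F + S)/S (j(S, F) = 17*(-1/48) + √(F + S)/S = -17/48 + √(F + S)/S)
-j(67, 39 + N(7, r)) = -(-17/48 + √((39 + (-1 + (4/3)*7)) + 67)/67) = -(-17/48 + √((39 + (-1 + 28/3)) + 67)/67) = -(-17/48 + √((39 + 25/3) + 67)/67) = -(-17/48 + √(142/3 + 67)/67) = -(-17/48 + √(343/3)/67) = -(-17/48 + (7*√21/3)/67) = -(-17/48 + 7*√21/201) = 17/48 - 7*√21/201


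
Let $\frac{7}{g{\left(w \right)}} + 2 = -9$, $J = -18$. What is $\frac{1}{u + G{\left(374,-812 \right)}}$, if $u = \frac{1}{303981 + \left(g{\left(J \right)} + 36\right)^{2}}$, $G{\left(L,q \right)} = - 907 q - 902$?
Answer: $\frac{36933022}{27167266188925} \approx 1.3595 \cdot 10^{-6}$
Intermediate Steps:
$g{\left(w \right)} = - \frac{7}{11}$ ($g{\left(w \right)} = \frac{7}{-2 - 9} = \frac{7}{-11} = 7 \left(- \frac{1}{11}\right) = - \frac{7}{11}$)
$G{\left(L,q \right)} = -902 - 907 q$
$u = \frac{121}{36933022}$ ($u = \frac{1}{303981 + \left(- \frac{7}{11} + 36\right)^{2}} = \frac{1}{303981 + \left(\frac{389}{11}\right)^{2}} = \frac{1}{303981 + \frac{151321}{121}} = \frac{1}{\frac{36933022}{121}} = \frac{121}{36933022} \approx 3.2762 \cdot 10^{-6}$)
$\frac{1}{u + G{\left(374,-812 \right)}} = \frac{1}{\frac{121}{36933022} - -735582} = \frac{1}{\frac{121}{36933022} + \left(-902 + 736484\right)} = \frac{1}{\frac{121}{36933022} + 735582} = \frac{1}{\frac{27167266188925}{36933022}} = \frac{36933022}{27167266188925}$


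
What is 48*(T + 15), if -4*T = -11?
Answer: 852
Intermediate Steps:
T = 11/4 (T = -1/4*(-11) = 11/4 ≈ 2.7500)
48*(T + 15) = 48*(11/4 + 15) = 48*(71/4) = 852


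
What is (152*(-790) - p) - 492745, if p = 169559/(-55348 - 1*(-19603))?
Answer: -21905260066/35745 ≈ -6.1282e+5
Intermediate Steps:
p = -169559/35745 (p = 169559/(-55348 + 19603) = 169559/(-35745) = 169559*(-1/35745) = -169559/35745 ≈ -4.7436)
(152*(-790) - p) - 492745 = (152*(-790) - 1*(-169559/35745)) - 492745 = (-120080 + 169559/35745) - 492745 = -4292090041/35745 - 492745 = -21905260066/35745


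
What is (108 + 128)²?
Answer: 55696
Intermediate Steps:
(108 + 128)² = 236² = 55696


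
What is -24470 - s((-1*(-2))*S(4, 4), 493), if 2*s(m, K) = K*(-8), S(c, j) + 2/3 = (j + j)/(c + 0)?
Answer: -22498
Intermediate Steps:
S(c, j) = -2/3 + 2*j/c (S(c, j) = -2/3 + (j + j)/(c + 0) = -2/3 + (2*j)/c = -2/3 + 2*j/c)
s(m, K) = -4*K (s(m, K) = (K*(-8))/2 = (-8*K)/2 = -4*K)
-24470 - s((-1*(-2))*S(4, 4), 493) = -24470 - (-4)*493 = -24470 - 1*(-1972) = -24470 + 1972 = -22498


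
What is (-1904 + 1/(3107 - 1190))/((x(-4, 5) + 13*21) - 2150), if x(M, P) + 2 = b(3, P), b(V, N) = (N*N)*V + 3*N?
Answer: 3649967/3429513 ≈ 1.0643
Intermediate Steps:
b(V, N) = 3*N + V*N**2 (b(V, N) = N**2*V + 3*N = V*N**2 + 3*N = 3*N + V*N**2)
x(M, P) = -2 + P*(3 + 3*P) (x(M, P) = -2 + P*(3 + P*3) = -2 + P*(3 + 3*P))
(-1904 + 1/(3107 - 1190))/((x(-4, 5) + 13*21) - 2150) = (-1904 + 1/(3107 - 1190))/(((-2 + 3*5*(1 + 5)) + 13*21) - 2150) = (-1904 + 1/1917)/(((-2 + 3*5*6) + 273) - 2150) = (-1904 + 1/1917)/(((-2 + 90) + 273) - 2150) = -3649967/(1917*((88 + 273) - 2150)) = -3649967/(1917*(361 - 2150)) = -3649967/1917/(-1789) = -3649967/1917*(-1/1789) = 3649967/3429513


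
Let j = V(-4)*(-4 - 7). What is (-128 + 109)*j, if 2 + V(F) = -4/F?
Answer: -209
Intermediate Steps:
V(F) = -2 - 4/F
j = 11 (j = (-2 - 4/(-4))*(-4 - 7) = (-2 - 4*(-1/4))*(-11) = (-2 + 1)*(-11) = -1*(-11) = 11)
(-128 + 109)*j = (-128 + 109)*11 = -19*11 = -209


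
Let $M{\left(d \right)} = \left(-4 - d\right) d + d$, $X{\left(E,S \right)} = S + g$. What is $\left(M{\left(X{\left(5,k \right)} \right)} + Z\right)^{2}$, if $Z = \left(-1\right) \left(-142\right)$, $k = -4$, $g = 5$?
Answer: $19044$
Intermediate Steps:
$X{\left(E,S \right)} = 5 + S$ ($X{\left(E,S \right)} = S + 5 = 5 + S$)
$M{\left(d \right)} = d + d \left(-4 - d\right)$ ($M{\left(d \right)} = d \left(-4 - d\right) + d = d + d \left(-4 - d\right)$)
$Z = 142$
$\left(M{\left(X{\left(5,k \right)} \right)} + Z\right)^{2} = \left(- \left(5 - 4\right) \left(3 + \left(5 - 4\right)\right) + 142\right)^{2} = \left(\left(-1\right) 1 \left(3 + 1\right) + 142\right)^{2} = \left(\left(-1\right) 1 \cdot 4 + 142\right)^{2} = \left(-4 + 142\right)^{2} = 138^{2} = 19044$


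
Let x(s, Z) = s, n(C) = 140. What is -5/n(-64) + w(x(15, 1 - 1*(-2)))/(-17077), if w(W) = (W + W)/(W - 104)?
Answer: -1519013/42555884 ≈ -0.035695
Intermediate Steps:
w(W) = 2*W/(-104 + W) (w(W) = (2*W)/(-104 + W) = 2*W/(-104 + W))
-5/n(-64) + w(x(15, 1 - 1*(-2)))/(-17077) = -5/140 + (2*15/(-104 + 15))/(-17077) = -5*1/140 + (2*15/(-89))*(-1/17077) = -1/28 + (2*15*(-1/89))*(-1/17077) = -1/28 - 30/89*(-1/17077) = -1/28 + 30/1519853 = -1519013/42555884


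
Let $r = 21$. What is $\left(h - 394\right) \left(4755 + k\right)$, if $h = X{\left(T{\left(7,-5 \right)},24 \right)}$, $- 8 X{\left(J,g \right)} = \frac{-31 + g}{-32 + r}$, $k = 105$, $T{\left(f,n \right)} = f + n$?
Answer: $- \frac{42134985}{22} \approx -1.9152 \cdot 10^{6}$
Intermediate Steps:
$X{\left(J,g \right)} = - \frac{31}{88} + \frac{g}{88}$ ($X{\left(J,g \right)} = - \frac{\left(-31 + g\right) \frac{1}{-32 + 21}}{8} = - \frac{\left(-31 + g\right) \frac{1}{-11}}{8} = - \frac{\left(-31 + g\right) \left(- \frac{1}{11}\right)}{8} = - \frac{\frac{31}{11} - \frac{g}{11}}{8} = - \frac{31}{88} + \frac{g}{88}$)
$h = - \frac{7}{88}$ ($h = - \frac{31}{88} + \frac{1}{88} \cdot 24 = - \frac{31}{88} + \frac{3}{11} = - \frac{7}{88} \approx -0.079545$)
$\left(h - 394\right) \left(4755 + k\right) = \left(- \frac{7}{88} - 394\right) \left(4755 + 105\right) = \left(- \frac{34679}{88}\right) 4860 = - \frac{42134985}{22}$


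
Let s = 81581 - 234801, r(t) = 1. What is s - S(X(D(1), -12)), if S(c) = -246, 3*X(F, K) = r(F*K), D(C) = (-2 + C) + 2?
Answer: -152974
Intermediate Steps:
D(C) = C
X(F, K) = 1/3 (X(F, K) = (1/3)*1 = 1/3)
s = -153220
s - S(X(D(1), -12)) = -153220 - 1*(-246) = -153220 + 246 = -152974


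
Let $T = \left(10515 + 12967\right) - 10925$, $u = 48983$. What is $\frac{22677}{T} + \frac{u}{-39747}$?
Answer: $\frac{286263188}{499103079} \approx 0.57355$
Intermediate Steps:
$T = 12557$ ($T = 23482 - 10925 = 12557$)
$\frac{22677}{T} + \frac{u}{-39747} = \frac{22677}{12557} + \frac{48983}{-39747} = 22677 \cdot \frac{1}{12557} + 48983 \left(- \frac{1}{39747}\right) = \frac{22677}{12557} - \frac{48983}{39747} = \frac{286263188}{499103079}$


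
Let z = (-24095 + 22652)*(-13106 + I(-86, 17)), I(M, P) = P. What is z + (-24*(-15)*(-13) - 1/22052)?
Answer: 416402336843/22052 ≈ 1.8883e+7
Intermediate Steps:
z = 18887427 (z = (-24095 + 22652)*(-13106 + 17) = -1443*(-13089) = 18887427)
z + (-24*(-15)*(-13) - 1/22052) = 18887427 + (-24*(-15)*(-13) - 1/22052) = 18887427 + (360*(-13) - 1*1/22052) = 18887427 + (-4680 - 1/22052) = 18887427 - 103203361/22052 = 416402336843/22052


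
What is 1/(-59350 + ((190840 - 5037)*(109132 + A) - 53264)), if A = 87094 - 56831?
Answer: 1/25899896571 ≈ 3.8610e-11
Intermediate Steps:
A = 30263
1/(-59350 + ((190840 - 5037)*(109132 + A) - 53264)) = 1/(-59350 + ((190840 - 5037)*(109132 + 30263) - 53264)) = 1/(-59350 + (185803*139395 - 53264)) = 1/(-59350 + (25900009185 - 53264)) = 1/(-59350 + 25899955921) = 1/25899896571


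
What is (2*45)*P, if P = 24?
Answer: 2160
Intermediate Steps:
(2*45)*P = (2*45)*24 = 90*24 = 2160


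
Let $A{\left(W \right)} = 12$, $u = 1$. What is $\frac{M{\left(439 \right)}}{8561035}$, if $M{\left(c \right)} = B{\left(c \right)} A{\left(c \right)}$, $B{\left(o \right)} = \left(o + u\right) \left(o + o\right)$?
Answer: $\frac{927168}{1712207} \approx 0.5415$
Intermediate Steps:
$B{\left(o \right)} = 2 o \left(1 + o\right)$ ($B{\left(o \right)} = \left(o + 1\right) \left(o + o\right) = \left(1 + o\right) 2 o = 2 o \left(1 + o\right)$)
$M{\left(c \right)} = 24 c \left(1 + c\right)$ ($M{\left(c \right)} = 2 c \left(1 + c\right) 12 = 24 c \left(1 + c\right)$)
$\frac{M{\left(439 \right)}}{8561035} = \frac{24 \cdot 439 \left(1 + 439\right)}{8561035} = 24 \cdot 439 \cdot 440 \cdot \frac{1}{8561035} = 4635840 \cdot \frac{1}{8561035} = \frac{927168}{1712207}$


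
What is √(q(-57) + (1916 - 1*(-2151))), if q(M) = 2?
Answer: √4069 ≈ 63.789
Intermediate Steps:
√(q(-57) + (1916 - 1*(-2151))) = √(2 + (1916 - 1*(-2151))) = √(2 + (1916 + 2151)) = √(2 + 4067) = √4069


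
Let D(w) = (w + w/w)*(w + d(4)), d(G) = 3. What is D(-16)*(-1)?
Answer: -195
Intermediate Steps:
D(w) = (1 + w)*(3 + w) (D(w) = (w + w/w)*(w + 3) = (w + 1)*(3 + w) = (1 + w)*(3 + w))
D(-16)*(-1) = (3 + (-16)² + 4*(-16))*(-1) = (3 + 256 - 64)*(-1) = 195*(-1) = -195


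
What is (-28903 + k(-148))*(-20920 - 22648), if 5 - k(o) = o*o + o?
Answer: 2206893472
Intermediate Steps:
k(o) = 5 - o - o² (k(o) = 5 - (o*o + o) = 5 - (o² + o) = 5 - (o + o²) = 5 + (-o - o²) = 5 - o - o²)
(-28903 + k(-148))*(-20920 - 22648) = (-28903 + (5 - 1*(-148) - 1*(-148)²))*(-20920 - 22648) = (-28903 + (5 + 148 - 1*21904))*(-43568) = (-28903 + (5 + 148 - 21904))*(-43568) = (-28903 - 21751)*(-43568) = -50654*(-43568) = 2206893472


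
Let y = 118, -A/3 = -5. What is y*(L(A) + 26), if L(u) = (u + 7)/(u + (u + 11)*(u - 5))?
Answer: 76936/25 ≈ 3077.4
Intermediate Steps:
A = 15 (A = -3*(-5) = 15)
L(u) = (7 + u)/(u + (-5 + u)*(11 + u)) (L(u) = (7 + u)/(u + (11 + u)*(-5 + u)) = (7 + u)/(u + (-5 + u)*(11 + u)))
y*(L(A) + 26) = 118*((7 + 15)/(-55 + 15² + 7*15) + 26) = 118*(22/(-55 + 225 + 105) + 26) = 118*(22/275 + 26) = 118*((1/275)*22 + 26) = 118*(2/25 + 26) = 118*(652/25) = 76936/25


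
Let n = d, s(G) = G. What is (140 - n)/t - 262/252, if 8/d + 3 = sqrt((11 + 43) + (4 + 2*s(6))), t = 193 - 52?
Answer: -17905/361242 - 8*sqrt(70)/8601 ≈ -0.057347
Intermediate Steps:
t = 141
d = 8/(-3 + sqrt(70)) (d = 8/(-3 + sqrt((11 + 43) + (4 + 2*6))) = 8/(-3 + sqrt(54 + (4 + 12))) = 8/(-3 + sqrt(54 + 16)) = 8/(-3 + sqrt(70)) ≈ 1.4907)
n = 24/61 + 8*sqrt(70)/61 ≈ 1.4907
(140 - n)/t - 262/252 = (140 - (24/61 + 8*sqrt(70)/61))/141 - 262/252 = (140 + (-24/61 - 8*sqrt(70)/61))*(1/141) - 262*1/252 = (8516/61 - 8*sqrt(70)/61)*(1/141) - 131/126 = (8516/8601 - 8*sqrt(70)/8601) - 131/126 = -17905/361242 - 8*sqrt(70)/8601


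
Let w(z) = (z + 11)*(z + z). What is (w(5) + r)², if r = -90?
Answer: 4900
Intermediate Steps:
w(z) = 2*z*(11 + z) (w(z) = (11 + z)*(2*z) = 2*z*(11 + z))
(w(5) + r)² = (2*5*(11 + 5) - 90)² = (2*5*16 - 90)² = (160 - 90)² = 70² = 4900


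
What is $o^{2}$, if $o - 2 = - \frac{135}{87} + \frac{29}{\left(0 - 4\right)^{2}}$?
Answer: $\frac{1100401}{215296} \approx 5.1111$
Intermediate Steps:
$o = \frac{1049}{464}$ ($o = 2 + \left(- \frac{135}{87} + \frac{29}{\left(0 - 4\right)^{2}}\right) = 2 + \left(\left(-135\right) \frac{1}{87} + \frac{29}{\left(-4\right)^{2}}\right) = 2 - \left(\frac{45}{29} - \frac{29}{16}\right) = 2 + \left(- \frac{45}{29} + 29 \cdot \frac{1}{16}\right) = 2 + \left(- \frac{45}{29} + \frac{29}{16}\right) = 2 + \frac{121}{464} = \frac{1049}{464} \approx 2.2608$)
$o^{2} = \left(\frac{1049}{464}\right)^{2} = \frac{1100401}{215296}$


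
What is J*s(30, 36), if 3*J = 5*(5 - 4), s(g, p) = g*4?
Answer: 200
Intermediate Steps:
s(g, p) = 4*g
J = 5/3 (J = (5*(5 - 4))/3 = (5*1)/3 = (1/3)*5 = 5/3 ≈ 1.6667)
J*s(30, 36) = 5*(4*30)/3 = (5/3)*120 = 200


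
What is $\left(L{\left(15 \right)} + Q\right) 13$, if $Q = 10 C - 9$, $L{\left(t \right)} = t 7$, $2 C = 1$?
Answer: $1313$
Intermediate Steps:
$C = \frac{1}{2}$ ($C = \frac{1}{2} \cdot 1 = \frac{1}{2} \approx 0.5$)
$L{\left(t \right)} = 7 t$
$Q = -4$ ($Q = 10 \cdot \frac{1}{2} - 9 = 5 - 9 = -4$)
$\left(L{\left(15 \right)} + Q\right) 13 = \left(7 \cdot 15 - 4\right) 13 = \left(105 - 4\right) 13 = 101 \cdot 13 = 1313$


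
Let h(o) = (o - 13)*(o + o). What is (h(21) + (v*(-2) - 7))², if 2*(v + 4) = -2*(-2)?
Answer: 110889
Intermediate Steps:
v = -2 (v = -4 + (-2*(-2))/2 = -4 + (½)*4 = -4 + 2 = -2)
h(o) = 2*o*(-13 + o) (h(o) = (-13 + o)*(2*o) = 2*o*(-13 + o))
(h(21) + (v*(-2) - 7))² = (2*21*(-13 + 21) + (-2*(-2) - 7))² = (2*21*8 + (4 - 7))² = (336 - 3)² = 333² = 110889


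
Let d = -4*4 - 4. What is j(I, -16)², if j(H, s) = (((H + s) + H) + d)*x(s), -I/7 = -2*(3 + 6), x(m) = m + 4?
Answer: 6718464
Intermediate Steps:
x(m) = 4 + m
d = -20 (d = -16 - 4 = -20)
I = 126 (I = -(-14)*(3 + 6) = -(-14)*9 = -7*(-18) = 126)
j(H, s) = (4 + s)*(-20 + s + 2*H) (j(H, s) = (((H + s) + H) - 20)*(4 + s) = ((s + 2*H) - 20)*(4 + s) = (-20 + s + 2*H)*(4 + s) = (4 + s)*(-20 + s + 2*H))
j(I, -16)² = ((4 - 16)*(-20 - 16 + 2*126))² = (-12*(-20 - 16 + 252))² = (-12*216)² = (-2592)² = 6718464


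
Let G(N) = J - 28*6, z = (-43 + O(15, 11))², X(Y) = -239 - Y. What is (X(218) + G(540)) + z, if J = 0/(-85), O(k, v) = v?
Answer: 399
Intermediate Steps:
z = 1024 (z = (-43 + 11)² = (-32)² = 1024)
J = 0 (J = 0*(-1/85) = 0)
G(N) = -168 (G(N) = 0 - 28*6 = 0 - 1*168 = 0 - 168 = -168)
(X(218) + G(540)) + z = ((-239 - 1*218) - 168) + 1024 = ((-239 - 218) - 168) + 1024 = (-457 - 168) + 1024 = -625 + 1024 = 399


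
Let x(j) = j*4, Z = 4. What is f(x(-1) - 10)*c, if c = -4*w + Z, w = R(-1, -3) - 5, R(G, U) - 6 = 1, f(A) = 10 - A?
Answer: -96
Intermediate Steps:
x(j) = 4*j
R(G, U) = 7 (R(G, U) = 6 + 1 = 7)
w = 2 (w = 7 - 5 = 2)
c = -4 (c = -4*2 + 4 = -8 + 4 = -4)
f(x(-1) - 10)*c = (10 - (4*(-1) - 10))*(-4) = (10 - (-4 - 10))*(-4) = (10 - 1*(-14))*(-4) = (10 + 14)*(-4) = 24*(-4) = -96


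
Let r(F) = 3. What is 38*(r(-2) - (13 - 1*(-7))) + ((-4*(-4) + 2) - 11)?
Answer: -639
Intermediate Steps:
38*(r(-2) - (13 - 1*(-7))) + ((-4*(-4) + 2) - 11) = 38*(3 - (13 - 1*(-7))) + ((-4*(-4) + 2) - 11) = 38*(3 - (13 + 7)) + ((16 + 2) - 11) = 38*(3 - 1*20) + (18 - 11) = 38*(3 - 20) + 7 = 38*(-17) + 7 = -646 + 7 = -639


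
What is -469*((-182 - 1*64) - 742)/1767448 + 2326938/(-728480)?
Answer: -235949042479/80471907440 ≈ -2.9321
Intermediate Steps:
-469*((-182 - 1*64) - 742)/1767448 + 2326938/(-728480) = -469*((-182 - 64) - 742)*(1/1767448) + 2326938*(-1/728480) = -469*(-246 - 742)*(1/1767448) - 1163469/364240 = -469*(-988)*(1/1767448) - 1163469/364240 = 463372*(1/1767448) - 1163469/364240 = 115843/441862 - 1163469/364240 = -235949042479/80471907440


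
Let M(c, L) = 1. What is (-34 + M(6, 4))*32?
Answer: -1056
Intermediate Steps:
(-34 + M(6, 4))*32 = (-34 + 1)*32 = -33*32 = -1056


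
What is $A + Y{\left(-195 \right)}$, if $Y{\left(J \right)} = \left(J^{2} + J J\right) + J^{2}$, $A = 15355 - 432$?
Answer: $128998$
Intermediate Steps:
$A = 14923$ ($A = 15355 - 432 = 14923$)
$Y{\left(J \right)} = 3 J^{2}$ ($Y{\left(J \right)} = \left(J^{2} + J^{2}\right) + J^{2} = 2 J^{2} + J^{2} = 3 J^{2}$)
$A + Y{\left(-195 \right)} = 14923 + 3 \left(-195\right)^{2} = 14923 + 3 \cdot 38025 = 14923 + 114075 = 128998$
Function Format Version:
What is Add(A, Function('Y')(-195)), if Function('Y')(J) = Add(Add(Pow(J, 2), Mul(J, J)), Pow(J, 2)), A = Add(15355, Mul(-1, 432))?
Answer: 128998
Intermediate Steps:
A = 14923 (A = Add(15355, -432) = 14923)
Function('Y')(J) = Mul(3, Pow(J, 2)) (Function('Y')(J) = Add(Add(Pow(J, 2), Pow(J, 2)), Pow(J, 2)) = Add(Mul(2, Pow(J, 2)), Pow(J, 2)) = Mul(3, Pow(J, 2)))
Add(A, Function('Y')(-195)) = Add(14923, Mul(3, Pow(-195, 2))) = Add(14923, Mul(3, 38025)) = Add(14923, 114075) = 128998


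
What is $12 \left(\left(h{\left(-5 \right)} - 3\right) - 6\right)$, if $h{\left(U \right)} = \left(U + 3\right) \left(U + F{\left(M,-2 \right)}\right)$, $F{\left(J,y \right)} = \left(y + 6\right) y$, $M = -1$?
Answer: $204$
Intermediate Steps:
$F{\left(J,y \right)} = y \left(6 + y\right)$ ($F{\left(J,y \right)} = \left(6 + y\right) y = y \left(6 + y\right)$)
$h{\left(U \right)} = \left(-8 + U\right) \left(3 + U\right)$ ($h{\left(U \right)} = \left(U + 3\right) \left(U - 2 \left(6 - 2\right)\right) = \left(3 + U\right) \left(U - 8\right) = \left(3 + U\right) \left(-8 + U\right) = \left(-8 + U\right) \left(3 + U\right)$)
$12 \left(\left(h{\left(-5 \right)} - 3\right) - 6\right) = 12 \left(\left(\left(-24 + \left(-5\right)^{2} - -25\right) - 3\right) - 6\right) = 12 \left(\left(\left(-24 + 25 + 25\right) - 3\right) - 6\right) = 12 \left(\left(26 - 3\right) - 6\right) = 12 \left(23 - 6\right) = 12 \cdot 17 = 204$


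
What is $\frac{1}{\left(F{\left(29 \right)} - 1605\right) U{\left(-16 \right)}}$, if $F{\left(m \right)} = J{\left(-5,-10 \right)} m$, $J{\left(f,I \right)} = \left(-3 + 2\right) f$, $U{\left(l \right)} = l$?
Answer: $\frac{1}{23360} \approx 4.2808 \cdot 10^{-5}$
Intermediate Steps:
$J{\left(f,I \right)} = - f$
$F{\left(m \right)} = 5 m$ ($F{\left(m \right)} = \left(-1\right) \left(-5\right) m = 5 m$)
$\frac{1}{\left(F{\left(29 \right)} - 1605\right) U{\left(-16 \right)}} = \frac{1}{\left(5 \cdot 29 - 1605\right) \left(-16\right)} = \frac{1}{145 - 1605} \left(- \frac{1}{16}\right) = \frac{1}{-1460} \left(- \frac{1}{16}\right) = \left(- \frac{1}{1460}\right) \left(- \frac{1}{16}\right) = \frac{1}{23360}$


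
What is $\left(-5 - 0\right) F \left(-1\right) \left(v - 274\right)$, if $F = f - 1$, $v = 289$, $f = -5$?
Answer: $-450$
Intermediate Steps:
$F = -6$ ($F = -5 - 1 = -6$)
$\left(-5 - 0\right) F \left(-1\right) \left(v - 274\right) = \left(-5 - 0\right) \left(-6\right) \left(-1\right) \left(289 - 274\right) = \left(-5 + 0\right) \left(-6\right) \left(-1\right) \left(289 - 274\right) = \left(-5\right) \left(-6\right) \left(-1\right) 15 = 30 \left(-1\right) 15 = \left(-30\right) 15 = -450$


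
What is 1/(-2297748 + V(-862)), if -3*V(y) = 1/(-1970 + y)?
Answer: -8496/19521667007 ≈ -4.3521e-7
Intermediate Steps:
V(y) = -1/(3*(-1970 + y))
1/(-2297748 + V(-862)) = 1/(-2297748 - 1/(-5910 + 3*(-862))) = 1/(-2297748 - 1/(-5910 - 2586)) = 1/(-2297748 - 1/(-8496)) = 1/(-2297748 - 1*(-1/8496)) = 1/(-2297748 + 1/8496) = 1/(-19521667007/8496) = -8496/19521667007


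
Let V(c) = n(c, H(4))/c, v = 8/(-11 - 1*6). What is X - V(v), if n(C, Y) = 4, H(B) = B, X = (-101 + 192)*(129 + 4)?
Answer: 24223/2 ≈ 12112.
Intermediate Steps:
X = 12103 (X = 91*133 = 12103)
v = -8/17 (v = 8/(-11 - 6) = 8/(-17) = 8*(-1/17) = -8/17 ≈ -0.47059)
V(c) = 4/c
X - V(v) = 12103 - 4/(-8/17) = 12103 - 4*(-17)/8 = 12103 - 1*(-17/2) = 12103 + 17/2 = 24223/2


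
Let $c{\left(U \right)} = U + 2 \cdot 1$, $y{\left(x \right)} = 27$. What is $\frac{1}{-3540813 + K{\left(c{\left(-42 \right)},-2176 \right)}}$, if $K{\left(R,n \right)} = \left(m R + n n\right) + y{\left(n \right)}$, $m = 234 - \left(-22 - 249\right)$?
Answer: $\frac{1}{1173990} \approx 8.518 \cdot 10^{-7}$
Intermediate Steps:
$m = 505$ ($m = 234 - -271 = 234 + 271 = 505$)
$c{\left(U \right)} = 2 + U$ ($c{\left(U \right)} = U + 2 = 2 + U$)
$K{\left(R,n \right)} = 27 + n^{2} + 505 R$ ($K{\left(R,n \right)} = \left(505 R + n n\right) + 27 = \left(505 R + n^{2}\right) + 27 = \left(n^{2} + 505 R\right) + 27 = 27 + n^{2} + 505 R$)
$\frac{1}{-3540813 + K{\left(c{\left(-42 \right)},-2176 \right)}} = \frac{1}{-3540813 + \left(27 + \left(-2176\right)^{2} + 505 \left(2 - 42\right)\right)} = \frac{1}{-3540813 + \left(27 + 4734976 + 505 \left(-40\right)\right)} = \frac{1}{-3540813 + \left(27 + 4734976 - 20200\right)} = \frac{1}{-3540813 + 4714803} = \frac{1}{1173990}$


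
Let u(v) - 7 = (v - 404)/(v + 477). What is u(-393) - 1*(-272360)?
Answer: 22878031/84 ≈ 2.7236e+5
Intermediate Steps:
u(v) = 7 + (-404 + v)/(477 + v) (u(v) = 7 + (v - 404)/(v + 477) = 7 + (-404 + v)/(477 + v))
u(-393) - 1*(-272360) = (2935 + 8*(-393))/(477 - 393) - 1*(-272360) = (2935 - 3144)/84 + 272360 = (1/84)*(-209) + 272360 = -209/84 + 272360 = 22878031/84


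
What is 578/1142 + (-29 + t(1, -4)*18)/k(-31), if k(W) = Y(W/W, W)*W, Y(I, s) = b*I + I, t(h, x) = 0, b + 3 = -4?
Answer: 37195/106206 ≈ 0.35022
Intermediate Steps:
b = -7 (b = -3 - 4 = -7)
Y(I, s) = -6*I (Y(I, s) = -7*I + I = -6*I)
k(W) = -6*W (k(W) = (-6*W/W)*W = (-6*1)*W = -6*W)
578/1142 + (-29 + t(1, -4)*18)/k(-31) = 578/1142 + (-29 + 0*18)/((-6*(-31))) = 578*(1/1142) + (-29 + 0)/186 = 289/571 - 29*1/186 = 289/571 - 29/186 = 37195/106206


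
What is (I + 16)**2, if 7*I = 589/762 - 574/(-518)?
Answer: 10308999042169/38950180164 ≈ 264.67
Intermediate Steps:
I = 53035/197358 (I = (589/762 - 574/(-518))/7 = (589*(1/762) - 574*(-1/518))/7 = (589/762 + 41/37)/7 = (1/7)*(53035/28194) = 53035/197358 ≈ 0.26872)
(I + 16)**2 = (53035/197358 + 16)**2 = (3210763/197358)**2 = 10308999042169/38950180164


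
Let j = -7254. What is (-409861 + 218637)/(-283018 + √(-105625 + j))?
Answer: 54119834032/80099301203 + 191224*I*√112879/80099301203 ≈ 0.67566 + 0.00080208*I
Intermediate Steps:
(-409861 + 218637)/(-283018 + √(-105625 + j)) = (-409861 + 218637)/(-283018 + √(-105625 - 7254)) = -191224/(-283018 + √(-112879)) = -191224/(-283018 + I*√112879)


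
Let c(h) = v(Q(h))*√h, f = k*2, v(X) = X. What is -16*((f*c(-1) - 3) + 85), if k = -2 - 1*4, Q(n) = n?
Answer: -1312 - 192*I ≈ -1312.0 - 192.0*I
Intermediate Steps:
k = -6 (k = -2 - 4 = -6)
f = -12 (f = -6*2 = -12)
c(h) = h^(3/2) (c(h) = h*√h = h^(3/2))
-16*((f*c(-1) - 3) + 85) = -16*((-(-12)*I - 3) + 85) = -16*((12*I - 3) + 85) = -16*((-3 + 12*I) + 85) = -16*(82 + 12*I) = -1312 - 192*I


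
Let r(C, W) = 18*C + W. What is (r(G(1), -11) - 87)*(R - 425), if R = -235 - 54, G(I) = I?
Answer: 57120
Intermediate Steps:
R = -289
r(C, W) = W + 18*C
(r(G(1), -11) - 87)*(R - 425) = ((-11 + 18*1) - 87)*(-289 - 425) = ((-11 + 18) - 87)*(-714) = (7 - 87)*(-714) = -80*(-714) = 57120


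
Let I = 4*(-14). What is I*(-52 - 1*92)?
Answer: 8064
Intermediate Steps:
I = -56
I*(-52 - 1*92) = -56*(-52 - 1*92) = -56*(-52 - 92) = -56*(-144) = 8064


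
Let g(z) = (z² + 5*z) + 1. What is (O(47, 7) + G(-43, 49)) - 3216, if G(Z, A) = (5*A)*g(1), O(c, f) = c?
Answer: -1454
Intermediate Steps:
g(z) = 1 + z² + 5*z
G(Z, A) = 35*A (G(Z, A) = (5*A)*(1 + 1² + 5*1) = (5*A)*(1 + 1 + 5) = (5*A)*7 = 35*A)
(O(47, 7) + G(-43, 49)) - 3216 = (47 + 35*49) - 3216 = (47 + 1715) - 3216 = 1762 - 3216 = -1454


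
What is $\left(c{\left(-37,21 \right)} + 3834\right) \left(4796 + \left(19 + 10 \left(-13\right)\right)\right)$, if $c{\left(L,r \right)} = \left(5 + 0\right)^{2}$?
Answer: $18079415$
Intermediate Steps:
$c{\left(L,r \right)} = 25$ ($c{\left(L,r \right)} = 5^{2} = 25$)
$\left(c{\left(-37,21 \right)} + 3834\right) \left(4796 + \left(19 + 10 \left(-13\right)\right)\right) = \left(25 + 3834\right) \left(4796 + \left(19 + 10 \left(-13\right)\right)\right) = 3859 \left(4796 + \left(19 - 130\right)\right) = 3859 \left(4796 - 111\right) = 3859 \cdot 4685 = 18079415$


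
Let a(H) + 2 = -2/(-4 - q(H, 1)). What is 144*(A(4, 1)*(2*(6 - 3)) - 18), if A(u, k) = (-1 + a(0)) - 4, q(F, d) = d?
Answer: -41472/5 ≈ -8294.4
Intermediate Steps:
a(H) = -8/5 (a(H) = -2 - 2/(-4 - 1*1) = -2 - 2/(-4 - 1) = -2 - 2/(-5) = -2 - 2*(-⅕) = -2 + ⅖ = -8/5)
A(u, k) = -33/5 (A(u, k) = (-1 - 8/5) - 4 = -13/5 - 4 = -33/5)
144*(A(4, 1)*(2*(6 - 3)) - 18) = 144*(-66*(6 - 3)/5 - 18) = 144*(-66*3/5 - 18) = 144*(-33/5*6 - 18) = 144*(-198/5 - 18) = 144*(-288/5) = -41472/5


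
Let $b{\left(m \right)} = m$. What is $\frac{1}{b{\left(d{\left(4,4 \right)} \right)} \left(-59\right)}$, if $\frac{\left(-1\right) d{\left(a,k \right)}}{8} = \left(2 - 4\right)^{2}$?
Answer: $\frac{1}{1888} \approx 0.00052966$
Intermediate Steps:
$d{\left(a,k \right)} = -32$ ($d{\left(a,k \right)} = - 8 \left(2 - 4\right)^{2} = - 8 \left(-2\right)^{2} = \left(-8\right) 4 = -32$)
$\frac{1}{b{\left(d{\left(4,4 \right)} \right)} \left(-59\right)} = \frac{1}{\left(-32\right) \left(-59\right)} = \frac{1}{1888}$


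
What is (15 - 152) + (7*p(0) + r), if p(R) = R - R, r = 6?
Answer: -131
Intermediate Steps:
p(R) = 0
(15 - 152) + (7*p(0) + r) = (15 - 152) + (7*0 + 6) = -137 + (0 + 6) = -137 + 6 = -131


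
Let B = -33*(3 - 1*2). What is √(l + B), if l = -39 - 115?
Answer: I*√187 ≈ 13.675*I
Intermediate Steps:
l = -154
B = -33 (B = -33*(3 - 2) = -33*1 = -33)
√(l + B) = √(-154 - 33) = √(-187) = I*√187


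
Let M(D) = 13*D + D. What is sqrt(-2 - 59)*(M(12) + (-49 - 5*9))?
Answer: 74*I*sqrt(61) ≈ 577.96*I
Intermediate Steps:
M(D) = 14*D
sqrt(-2 - 59)*(M(12) + (-49 - 5*9)) = sqrt(-2 - 59)*(14*12 + (-49 - 5*9)) = sqrt(-61)*(168 + (-49 - 1*45)) = (I*sqrt(61))*(168 + (-49 - 45)) = (I*sqrt(61))*(168 - 94) = (I*sqrt(61))*74 = 74*I*sqrt(61)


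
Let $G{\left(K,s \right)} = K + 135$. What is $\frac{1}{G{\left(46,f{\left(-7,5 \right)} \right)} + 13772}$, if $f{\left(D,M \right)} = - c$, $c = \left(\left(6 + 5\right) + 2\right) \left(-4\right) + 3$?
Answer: $\frac{1}{13953} \approx 7.1669 \cdot 10^{-5}$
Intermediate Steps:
$c = -49$ ($c = \left(11 + 2\right) \left(-4\right) + 3 = 13 \left(-4\right) + 3 = -52 + 3 = -49$)
$f{\left(D,M \right)} = 49$ ($f{\left(D,M \right)} = \left(-1\right) \left(-49\right) = 49$)
$G{\left(K,s \right)} = 135 + K$
$\frac{1}{G{\left(46,f{\left(-7,5 \right)} \right)} + 13772} = \frac{1}{\left(135 + 46\right) + 13772} = \frac{1}{181 + 13772} = \frac{1}{13953}$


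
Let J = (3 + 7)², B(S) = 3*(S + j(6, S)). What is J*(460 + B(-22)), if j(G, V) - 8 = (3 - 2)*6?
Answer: 43600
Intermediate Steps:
j(G, V) = 14 (j(G, V) = 8 + (3 - 2)*6 = 8 + 1*6 = 8 + 6 = 14)
B(S) = 42 + 3*S (B(S) = 3*(S + 14) = 3*(14 + S) = 42 + 3*S)
J = 100 (J = 10² = 100)
J*(460 + B(-22)) = 100*(460 + (42 + 3*(-22))) = 100*(460 + (42 - 66)) = 100*(460 - 24) = 100*436 = 43600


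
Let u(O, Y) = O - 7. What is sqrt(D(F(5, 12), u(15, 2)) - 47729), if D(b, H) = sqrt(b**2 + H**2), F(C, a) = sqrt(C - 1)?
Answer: sqrt(-47729 + 2*sqrt(17)) ≈ 218.45*I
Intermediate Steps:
u(O, Y) = -7 + O
F(C, a) = sqrt(-1 + C)
D(b, H) = sqrt(H**2 + b**2)
sqrt(D(F(5, 12), u(15, 2)) - 47729) = sqrt(sqrt((-7 + 15)**2 + (sqrt(-1 + 5))**2) - 47729) = sqrt(sqrt(8**2 + (sqrt(4))**2) - 47729) = sqrt(sqrt(64 + 2**2) - 47729) = sqrt(sqrt(64 + 4) - 47729) = sqrt(sqrt(68) - 47729) = sqrt(2*sqrt(17) - 47729) = sqrt(-47729 + 2*sqrt(17))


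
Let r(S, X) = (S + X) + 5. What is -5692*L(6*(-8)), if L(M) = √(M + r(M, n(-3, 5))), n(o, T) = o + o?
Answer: -5692*I*√97 ≈ -56060.0*I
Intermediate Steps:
n(o, T) = 2*o
r(S, X) = 5 + S + X
L(M) = √(-1 + 2*M) (L(M) = √(M + (5 + M + 2*(-3))) = √(M + (5 + M - 6)) = √(M + (-1 + M)) = √(-1 + 2*M))
-5692*L(6*(-8)) = -5692*√(-1 + 2*(6*(-8))) = -5692*√(-1 + 2*(-48)) = -5692*√(-1 - 96) = -5692*I*√97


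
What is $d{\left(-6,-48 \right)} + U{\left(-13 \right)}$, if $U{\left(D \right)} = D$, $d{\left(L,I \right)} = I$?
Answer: $-61$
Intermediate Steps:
$d{\left(-6,-48 \right)} + U{\left(-13 \right)} = -48 - 13 = -61$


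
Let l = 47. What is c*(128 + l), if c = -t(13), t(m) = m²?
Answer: -29575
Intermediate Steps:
c = -169 (c = -1*13² = -1*169 = -169)
c*(128 + l) = -169*(128 + 47) = -169*175 = -29575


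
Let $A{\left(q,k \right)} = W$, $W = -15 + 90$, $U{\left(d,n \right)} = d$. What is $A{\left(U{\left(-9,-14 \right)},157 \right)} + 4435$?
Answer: $4510$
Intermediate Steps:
$W = 75$
$A{\left(q,k \right)} = 75$
$A{\left(U{\left(-9,-14 \right)},157 \right)} + 4435 = 75 + 4435 = 4510$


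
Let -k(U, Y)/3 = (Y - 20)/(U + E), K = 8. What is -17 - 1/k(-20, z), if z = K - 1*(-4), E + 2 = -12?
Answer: -187/12 ≈ -15.583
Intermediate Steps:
E = -14 (E = -2 - 12 = -14)
z = 12 (z = 8 - 1*(-4) = 8 + 4 = 12)
k(U, Y) = -3*(-20 + Y)/(-14 + U) (k(U, Y) = -3*(Y - 20)/(U - 14) = -3*(-20 + Y)/(-14 + U))
-17 - 1/k(-20, z) = -17 - 1/(3*(20 - 1*12)/(-14 - 20)) = -17 - 1/(3*(20 - 12)/(-34)) = -17 - 1/(3*(-1/34)*8) = -17 - 1/(-12/17) = -17 - 1*(-17/12) = -17 + 17/12 = -187/12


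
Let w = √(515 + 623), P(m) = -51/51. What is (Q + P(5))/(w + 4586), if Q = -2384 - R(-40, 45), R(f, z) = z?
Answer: -1857330/3505043 + 405*√1138/3505043 ≈ -0.52600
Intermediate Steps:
P(m) = -1 (P(m) = -51*1/51 = -1)
w = √1138 ≈ 33.734
Q = -2429 (Q = -2384 - 1*45 = -2384 - 45 = -2429)
(Q + P(5))/(w + 4586) = (-2429 - 1)/(√1138 + 4586) = -2430/(4586 + √1138)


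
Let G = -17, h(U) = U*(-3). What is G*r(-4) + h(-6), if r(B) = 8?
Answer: -118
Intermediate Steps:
h(U) = -3*U
G*r(-4) + h(-6) = -17*8 - 3*(-6) = -136 + 18 = -118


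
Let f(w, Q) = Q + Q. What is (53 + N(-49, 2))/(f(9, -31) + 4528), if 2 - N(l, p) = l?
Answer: 52/2233 ≈ 0.023287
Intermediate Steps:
f(w, Q) = 2*Q
N(l, p) = 2 - l
(53 + N(-49, 2))/(f(9, -31) + 4528) = (53 + (2 - 1*(-49)))/(2*(-31) + 4528) = (53 + (2 + 49))/(-62 + 4528) = (53 + 51)/4466 = 104*(1/4466) = 52/2233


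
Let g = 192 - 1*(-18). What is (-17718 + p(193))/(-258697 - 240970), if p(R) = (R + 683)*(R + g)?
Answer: -335310/499667 ≈ -0.67107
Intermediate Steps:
g = 210 (g = 192 + 18 = 210)
p(R) = (210 + R)*(683 + R) (p(R) = (R + 683)*(R + 210) = (683 + R)*(210 + R) = (210 + R)*(683 + R))
(-17718 + p(193))/(-258697 - 240970) = (-17718 + (143430 + 193² + 893*193))/(-258697 - 240970) = (-17718 + (143430 + 37249 + 172349))/(-499667) = (-17718 + 353028)*(-1/499667) = 335310*(-1/499667) = -335310/499667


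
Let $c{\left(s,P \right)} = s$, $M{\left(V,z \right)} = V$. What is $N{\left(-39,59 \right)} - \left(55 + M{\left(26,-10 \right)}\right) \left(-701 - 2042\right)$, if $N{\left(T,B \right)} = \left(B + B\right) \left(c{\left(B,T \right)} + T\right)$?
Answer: $224543$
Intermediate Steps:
$N{\left(T,B \right)} = 2 B \left(B + T\right)$ ($N{\left(T,B \right)} = \left(B + B\right) \left(B + T\right) = 2 B \left(B + T\right)$)
$N{\left(-39,59 \right)} - \left(55 + M{\left(26,-10 \right)}\right) \left(-701 - 2042\right) = 2 \cdot 59 \left(59 - 39\right) - \left(55 + 26\right) \left(-701 - 2042\right) = 2 \cdot 59 \cdot 20 - 81 \left(-2743\right) = 2360 - -222183 = 2360 + 222183 = 224543$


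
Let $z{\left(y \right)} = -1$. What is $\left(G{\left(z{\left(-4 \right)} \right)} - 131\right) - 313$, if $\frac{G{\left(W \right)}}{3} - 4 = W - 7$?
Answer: $-456$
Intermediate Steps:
$G{\left(W \right)} = -9 + 3 W$ ($G{\left(W \right)} = 12 + 3 \left(W - 7\right) = 12 + 3 \left(-7 + W\right) = 12 + \left(-21 + 3 W\right) = -9 + 3 W$)
$\left(G{\left(z{\left(-4 \right)} \right)} - 131\right) - 313 = \left(\left(-9 + 3 \left(-1\right)\right) - 131\right) - 313 = \left(\left(-9 - 3\right) - 131\right) - 313 = \left(-12 - 131\right) - 313 = -143 - 313 = -456$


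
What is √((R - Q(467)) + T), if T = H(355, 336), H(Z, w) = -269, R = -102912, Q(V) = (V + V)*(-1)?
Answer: I*√102247 ≈ 319.76*I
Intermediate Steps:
Q(V) = -2*V (Q(V) = (2*V)*(-1) = -2*V)
T = -269
√((R - Q(467)) + T) = √((-102912 - (-2)*467) - 269) = √((-102912 - 1*(-934)) - 269) = √((-102912 + 934) - 269) = √(-101978 - 269) = √(-102247) = I*√102247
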